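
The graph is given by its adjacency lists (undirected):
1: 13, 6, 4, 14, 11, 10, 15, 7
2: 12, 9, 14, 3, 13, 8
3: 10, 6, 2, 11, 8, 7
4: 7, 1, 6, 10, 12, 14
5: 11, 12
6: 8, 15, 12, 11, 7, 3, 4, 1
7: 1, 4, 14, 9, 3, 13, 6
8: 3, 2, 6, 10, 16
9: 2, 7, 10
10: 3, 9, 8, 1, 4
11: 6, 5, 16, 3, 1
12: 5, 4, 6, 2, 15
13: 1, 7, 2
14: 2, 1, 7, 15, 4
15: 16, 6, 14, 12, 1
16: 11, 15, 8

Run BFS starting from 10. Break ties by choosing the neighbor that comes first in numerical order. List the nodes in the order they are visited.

Visit 10; enqueue 1, 3, 4, 8, 9 → queue [1, 3, 4, 8, 9]
Visit 1; enqueue 6, 7, 11, 13, 14, 15 → queue [3, 4, 8, 9, 6, 7, 11, 13, 14, 15]
Visit 3; enqueue 2 → queue [4, 8, 9, 6, 7, 11, 13, 14, 15, 2]
Visit 4; enqueue 12 → queue [8, 9, 6, 7, 11, 13, 14, 15, 2, 12]
Visit 8; enqueue 16 → queue [9, 6, 7, 11, 13, 14, 15, 2, 12, 16]
Visit 9 → queue [6, 7, 11, 13, 14, 15, 2, 12, 16]
Visit 6 → queue [7, 11, 13, 14, 15, 2, 12, 16]
Visit 7 → queue [11, 13, 14, 15, 2, 12, 16]
Visit 11; enqueue 5 → queue [13, 14, 15, 2, 12, 16, 5]
Visit 13 → queue [14, 15, 2, 12, 16, 5]
Visit 14 → queue [15, 2, 12, 16, 5]
Visit 15 → queue [2, 12, 16, 5]
Visit 2 → queue [12, 16, 5]
Visit 12 → queue [16, 5]
Visit 16 → queue [5]
Visit 5 → queue []

10, 1, 3, 4, 8, 9, 6, 7, 11, 13, 14, 15, 2, 12, 16, 5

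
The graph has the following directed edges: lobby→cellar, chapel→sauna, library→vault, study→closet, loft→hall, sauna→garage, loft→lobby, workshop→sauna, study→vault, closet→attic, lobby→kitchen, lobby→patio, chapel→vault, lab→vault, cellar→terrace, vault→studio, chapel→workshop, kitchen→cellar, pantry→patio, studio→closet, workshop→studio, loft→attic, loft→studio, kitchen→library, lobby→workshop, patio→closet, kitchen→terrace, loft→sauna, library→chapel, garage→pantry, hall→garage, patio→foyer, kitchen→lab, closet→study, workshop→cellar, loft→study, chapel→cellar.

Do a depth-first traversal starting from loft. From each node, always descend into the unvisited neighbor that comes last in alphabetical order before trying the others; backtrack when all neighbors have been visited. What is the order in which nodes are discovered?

loft, study, vault, studio, closet, attic, sauna, garage, pantry, patio, foyer, lobby, workshop, cellar, terrace, kitchen, library, chapel, lab, hall

Visit loft
loft → study
study → vault
vault → studio
studio → closet
closet → attic
loft → sauna
sauna → garage
garage → pantry
pantry → patio
patio → foyer
loft → lobby
lobby → workshop
workshop → cellar
cellar → terrace
lobby → kitchen
kitchen → library
library → chapel
kitchen → lab
loft → hall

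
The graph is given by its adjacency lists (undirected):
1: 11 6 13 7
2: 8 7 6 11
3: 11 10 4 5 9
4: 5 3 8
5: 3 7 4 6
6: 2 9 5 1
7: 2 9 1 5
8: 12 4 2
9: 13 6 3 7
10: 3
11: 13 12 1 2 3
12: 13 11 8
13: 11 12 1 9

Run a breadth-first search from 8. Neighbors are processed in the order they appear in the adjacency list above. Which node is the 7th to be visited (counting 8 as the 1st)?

5

Visit 8; enqueue 12, 4, 2 → queue [12, 4, 2]
Visit 12; enqueue 13, 11 → queue [4, 2, 13, 11]
Visit 4; enqueue 5, 3 → queue [2, 13, 11, 5, 3]
Visit 2; enqueue 7, 6 → queue [13, 11, 5, 3, 7, 6]
Visit 13; enqueue 1, 9 → queue [11, 5, 3, 7, 6, 1, 9]
Visit 11 → queue [5, 3, 7, 6, 1, 9]
Visit 5 → queue [3, 7, 6, 1, 9]
Visit 3; enqueue 10 → queue [7, 6, 1, 9, 10]
Visit 7 → queue [6, 1, 9, 10]
Visit 6 → queue [1, 9, 10]
Visit 1 → queue [9, 10]
Visit 9 → queue [10]
Visit 10 → queue []

Visit order: 8, 12, 4, 2, 13, 11, 5, 3, 7, 6, 1, 9, 10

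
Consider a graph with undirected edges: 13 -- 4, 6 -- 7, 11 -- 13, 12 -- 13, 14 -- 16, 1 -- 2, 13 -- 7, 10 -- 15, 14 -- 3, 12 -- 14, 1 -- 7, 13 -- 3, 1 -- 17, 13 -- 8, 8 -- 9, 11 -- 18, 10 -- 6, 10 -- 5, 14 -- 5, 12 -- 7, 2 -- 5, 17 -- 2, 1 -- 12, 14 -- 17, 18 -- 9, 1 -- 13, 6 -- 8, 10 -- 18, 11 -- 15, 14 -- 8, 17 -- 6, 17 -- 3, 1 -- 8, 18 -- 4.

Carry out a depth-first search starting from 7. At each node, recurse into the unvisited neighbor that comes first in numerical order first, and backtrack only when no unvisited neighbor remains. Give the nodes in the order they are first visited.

Visit 7
7 → 1
1 → 2
2 → 5
5 → 10
10 → 6
6 → 8
8 → 9
9 → 18
18 → 4
4 → 13
13 → 3
3 → 14
14 → 12
14 → 16
14 → 17
13 → 11
11 → 15

7, 1, 2, 5, 10, 6, 8, 9, 18, 4, 13, 3, 14, 12, 16, 17, 11, 15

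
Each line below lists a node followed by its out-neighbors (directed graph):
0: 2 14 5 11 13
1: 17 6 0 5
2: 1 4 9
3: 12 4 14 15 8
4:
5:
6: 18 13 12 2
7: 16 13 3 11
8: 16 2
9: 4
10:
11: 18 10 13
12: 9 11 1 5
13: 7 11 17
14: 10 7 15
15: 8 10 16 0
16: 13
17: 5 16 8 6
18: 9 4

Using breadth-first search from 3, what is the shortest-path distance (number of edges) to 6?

3

Level 0: 3
Level 1: 4, 8, 12, 14, 15
Level 2: 0, 1, 2, 5, 7, 9, 10, 11, 16
Level 3: 6, 13, 17, 18
6 first appears at level 3.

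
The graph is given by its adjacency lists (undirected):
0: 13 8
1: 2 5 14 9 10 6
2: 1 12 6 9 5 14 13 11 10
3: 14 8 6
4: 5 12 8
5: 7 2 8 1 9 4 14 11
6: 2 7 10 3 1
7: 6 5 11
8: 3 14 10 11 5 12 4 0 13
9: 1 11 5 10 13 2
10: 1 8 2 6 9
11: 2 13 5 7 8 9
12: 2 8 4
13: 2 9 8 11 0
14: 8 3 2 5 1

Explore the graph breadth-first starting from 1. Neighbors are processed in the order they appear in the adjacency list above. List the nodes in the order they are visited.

1 2 5 14 9 10 6 12 13 11 7 8 4 3 0

Visit 1; enqueue 2, 5, 14, 9, 10, 6 → queue [2, 5, 14, 9, 10, 6]
Visit 2; enqueue 12, 13, 11 → queue [5, 14, 9, 10, 6, 12, 13, 11]
Visit 5; enqueue 7, 8, 4 → queue [14, 9, 10, 6, 12, 13, 11, 7, 8, 4]
Visit 14; enqueue 3 → queue [9, 10, 6, 12, 13, 11, 7, 8, 4, 3]
Visit 9 → queue [10, 6, 12, 13, 11, 7, 8, 4, 3]
Visit 10 → queue [6, 12, 13, 11, 7, 8, 4, 3]
Visit 6 → queue [12, 13, 11, 7, 8, 4, 3]
Visit 12 → queue [13, 11, 7, 8, 4, 3]
Visit 13; enqueue 0 → queue [11, 7, 8, 4, 3, 0]
Visit 11 → queue [7, 8, 4, 3, 0]
Visit 7 → queue [8, 4, 3, 0]
Visit 8 → queue [4, 3, 0]
Visit 4 → queue [3, 0]
Visit 3 → queue [0]
Visit 0 → queue []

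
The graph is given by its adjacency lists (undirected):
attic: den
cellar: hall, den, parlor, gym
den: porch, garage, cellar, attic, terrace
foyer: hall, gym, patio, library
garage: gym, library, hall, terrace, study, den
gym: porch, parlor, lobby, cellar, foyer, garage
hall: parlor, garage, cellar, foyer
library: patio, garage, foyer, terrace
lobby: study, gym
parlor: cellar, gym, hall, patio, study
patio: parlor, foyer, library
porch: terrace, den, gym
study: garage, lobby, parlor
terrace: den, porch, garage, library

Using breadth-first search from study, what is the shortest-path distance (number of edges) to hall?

Level 0: study
Level 1: garage, lobby, parlor
Level 2: cellar, den, gym, hall, library, patio, terrace
Level 3: attic, foyer, porch
hall first appears at level 2.

2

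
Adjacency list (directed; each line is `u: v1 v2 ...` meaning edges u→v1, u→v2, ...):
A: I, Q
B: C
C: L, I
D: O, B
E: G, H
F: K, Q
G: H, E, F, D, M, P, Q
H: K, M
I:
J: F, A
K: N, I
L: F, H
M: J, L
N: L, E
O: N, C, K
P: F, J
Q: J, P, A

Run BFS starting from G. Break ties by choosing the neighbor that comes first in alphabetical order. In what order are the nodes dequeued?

G → D → E → F → H → M → P → Q → B → O → K → J → L → A → C → N → I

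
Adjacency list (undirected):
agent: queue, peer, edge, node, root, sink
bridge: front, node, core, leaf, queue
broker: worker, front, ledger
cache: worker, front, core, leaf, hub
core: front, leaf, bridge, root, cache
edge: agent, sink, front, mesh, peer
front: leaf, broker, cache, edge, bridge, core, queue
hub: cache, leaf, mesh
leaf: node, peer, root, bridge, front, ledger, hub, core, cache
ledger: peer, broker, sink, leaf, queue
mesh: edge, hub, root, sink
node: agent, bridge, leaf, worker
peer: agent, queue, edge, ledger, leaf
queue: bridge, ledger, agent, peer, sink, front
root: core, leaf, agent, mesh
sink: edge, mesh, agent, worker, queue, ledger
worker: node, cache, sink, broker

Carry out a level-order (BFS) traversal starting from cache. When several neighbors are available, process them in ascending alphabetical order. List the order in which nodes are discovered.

Visit cache; enqueue core, front, hub, leaf, worker → queue [core, front, hub, leaf, worker]
Visit core; enqueue bridge, root → queue [front, hub, leaf, worker, bridge, root]
Visit front; enqueue broker, edge, queue → queue [hub, leaf, worker, bridge, root, broker, edge, queue]
Visit hub; enqueue mesh → queue [leaf, worker, bridge, root, broker, edge, queue, mesh]
Visit leaf; enqueue ledger, node, peer → queue [worker, bridge, root, broker, edge, queue, mesh, ledger, node, peer]
Visit worker; enqueue sink → queue [bridge, root, broker, edge, queue, mesh, ledger, node, peer, sink]
Visit bridge → queue [root, broker, edge, queue, mesh, ledger, node, peer, sink]
Visit root; enqueue agent → queue [broker, edge, queue, mesh, ledger, node, peer, sink, agent]
Visit broker → queue [edge, queue, mesh, ledger, node, peer, sink, agent]
Visit edge → queue [queue, mesh, ledger, node, peer, sink, agent]
Visit queue → queue [mesh, ledger, node, peer, sink, agent]
Visit mesh → queue [ledger, node, peer, sink, agent]
Visit ledger → queue [node, peer, sink, agent]
Visit node → queue [peer, sink, agent]
Visit peer → queue [sink, agent]
Visit sink → queue [agent]
Visit agent → queue []

cache, core, front, hub, leaf, worker, bridge, root, broker, edge, queue, mesh, ledger, node, peer, sink, agent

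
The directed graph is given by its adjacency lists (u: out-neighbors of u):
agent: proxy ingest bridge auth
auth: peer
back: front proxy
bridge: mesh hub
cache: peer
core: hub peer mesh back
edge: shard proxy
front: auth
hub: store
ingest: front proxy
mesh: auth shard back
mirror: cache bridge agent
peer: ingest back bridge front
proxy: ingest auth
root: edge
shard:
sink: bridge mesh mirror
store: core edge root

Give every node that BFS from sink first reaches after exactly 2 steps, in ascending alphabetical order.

agent, auth, back, cache, hub, shard

Level 0: sink
Level 1: bridge, mesh, mirror
Level 2: agent, auth, back, cache, hub, shard
Level 3: front, ingest, peer, proxy, store
Level 4: core, edge, root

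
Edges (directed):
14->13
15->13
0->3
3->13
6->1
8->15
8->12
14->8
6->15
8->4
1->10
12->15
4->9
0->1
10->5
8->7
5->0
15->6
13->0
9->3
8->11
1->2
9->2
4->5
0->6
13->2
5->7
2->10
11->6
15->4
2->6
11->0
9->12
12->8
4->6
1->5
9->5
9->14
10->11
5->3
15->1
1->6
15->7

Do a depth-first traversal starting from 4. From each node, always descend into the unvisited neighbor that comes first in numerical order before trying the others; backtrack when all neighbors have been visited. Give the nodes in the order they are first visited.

4 -> 5 -> 0 -> 1 -> 2 -> 6 -> 15 -> 7 -> 13 -> 10 -> 11 -> 3 -> 9 -> 12 -> 8 -> 14

Visit 4
4 → 5
5 → 0
0 → 1
1 → 2
2 → 6
6 → 15
15 → 7
15 → 13
2 → 10
10 → 11
0 → 3
4 → 9
9 → 12
12 → 8
9 → 14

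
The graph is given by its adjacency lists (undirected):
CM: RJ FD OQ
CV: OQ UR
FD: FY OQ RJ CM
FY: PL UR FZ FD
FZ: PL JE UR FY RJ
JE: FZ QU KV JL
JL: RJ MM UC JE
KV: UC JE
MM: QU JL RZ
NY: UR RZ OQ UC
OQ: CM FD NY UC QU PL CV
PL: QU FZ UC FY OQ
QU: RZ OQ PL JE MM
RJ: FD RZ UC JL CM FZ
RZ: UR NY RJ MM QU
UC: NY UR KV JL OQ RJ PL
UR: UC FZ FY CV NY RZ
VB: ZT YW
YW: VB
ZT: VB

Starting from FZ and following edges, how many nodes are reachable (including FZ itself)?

BFS from FZ visits: FZ, PL, JE, UR, FY, RJ, QU, UC, OQ, KV, JL, CV, NY, RZ, FD, CM, MM
Reachable nodes: 17 of 20 total.

17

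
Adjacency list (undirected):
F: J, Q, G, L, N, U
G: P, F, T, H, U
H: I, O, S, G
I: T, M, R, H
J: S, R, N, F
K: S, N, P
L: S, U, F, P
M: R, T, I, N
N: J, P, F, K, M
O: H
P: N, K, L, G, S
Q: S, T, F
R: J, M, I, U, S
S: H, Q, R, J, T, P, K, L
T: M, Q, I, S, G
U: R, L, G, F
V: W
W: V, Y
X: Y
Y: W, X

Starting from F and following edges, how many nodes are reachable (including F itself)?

BFS from F visits: F, J, Q, G, L, N, U, S, R, T, P, H, K, M, I, O
Reachable nodes: 16 of 20 total.

16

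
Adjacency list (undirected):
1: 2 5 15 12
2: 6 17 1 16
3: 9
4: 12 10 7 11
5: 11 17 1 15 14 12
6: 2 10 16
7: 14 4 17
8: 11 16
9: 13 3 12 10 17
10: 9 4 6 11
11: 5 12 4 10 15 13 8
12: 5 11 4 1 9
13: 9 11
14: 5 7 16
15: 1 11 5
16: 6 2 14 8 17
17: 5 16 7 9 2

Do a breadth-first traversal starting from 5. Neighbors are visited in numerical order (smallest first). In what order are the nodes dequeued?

5, 1, 11, 12, 14, 15, 17, 2, 4, 8, 10, 13, 9, 7, 16, 6, 3

Visit 5; enqueue 1, 11, 12, 14, 15, 17 → queue [1, 11, 12, 14, 15, 17]
Visit 1; enqueue 2 → queue [11, 12, 14, 15, 17, 2]
Visit 11; enqueue 4, 8, 10, 13 → queue [12, 14, 15, 17, 2, 4, 8, 10, 13]
Visit 12; enqueue 9 → queue [14, 15, 17, 2, 4, 8, 10, 13, 9]
Visit 14; enqueue 7, 16 → queue [15, 17, 2, 4, 8, 10, 13, 9, 7, 16]
Visit 15 → queue [17, 2, 4, 8, 10, 13, 9, 7, 16]
Visit 17 → queue [2, 4, 8, 10, 13, 9, 7, 16]
Visit 2; enqueue 6 → queue [4, 8, 10, 13, 9, 7, 16, 6]
Visit 4 → queue [8, 10, 13, 9, 7, 16, 6]
Visit 8 → queue [10, 13, 9, 7, 16, 6]
Visit 10 → queue [13, 9, 7, 16, 6]
Visit 13 → queue [9, 7, 16, 6]
Visit 9; enqueue 3 → queue [7, 16, 6, 3]
Visit 7 → queue [16, 6, 3]
Visit 16 → queue [6, 3]
Visit 6 → queue [3]
Visit 3 → queue []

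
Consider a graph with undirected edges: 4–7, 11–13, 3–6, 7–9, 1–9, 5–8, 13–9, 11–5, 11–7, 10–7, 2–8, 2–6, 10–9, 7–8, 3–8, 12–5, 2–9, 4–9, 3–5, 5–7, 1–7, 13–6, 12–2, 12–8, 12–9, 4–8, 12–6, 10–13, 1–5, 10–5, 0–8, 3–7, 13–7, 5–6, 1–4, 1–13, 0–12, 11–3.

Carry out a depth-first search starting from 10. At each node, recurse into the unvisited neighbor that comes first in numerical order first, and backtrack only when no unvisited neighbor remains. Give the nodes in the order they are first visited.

10 5 1 4 7 3 6 2 8 0 12 9 13 11

Visit 10
10 → 5
5 → 1
1 → 4
4 → 7
7 → 3
3 → 6
6 → 2
2 → 8
8 → 0
0 → 12
12 → 9
9 → 13
13 → 11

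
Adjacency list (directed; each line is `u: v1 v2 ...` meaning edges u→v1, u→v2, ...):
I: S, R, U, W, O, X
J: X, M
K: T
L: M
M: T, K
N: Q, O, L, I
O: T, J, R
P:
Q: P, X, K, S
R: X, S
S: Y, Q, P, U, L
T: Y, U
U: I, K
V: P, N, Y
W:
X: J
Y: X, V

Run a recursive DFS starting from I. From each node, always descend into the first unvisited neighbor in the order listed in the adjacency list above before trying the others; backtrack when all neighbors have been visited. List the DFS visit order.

I, S, Y, X, J, M, T, U, K, V, P, N, Q, O, R, L, W

Visit I
I → S
S → Y
Y → X
X → J
J → M
M → T
T → U
U → K
Y → V
V → P
V → N
N → Q
N → O
O → R
N → L
I → W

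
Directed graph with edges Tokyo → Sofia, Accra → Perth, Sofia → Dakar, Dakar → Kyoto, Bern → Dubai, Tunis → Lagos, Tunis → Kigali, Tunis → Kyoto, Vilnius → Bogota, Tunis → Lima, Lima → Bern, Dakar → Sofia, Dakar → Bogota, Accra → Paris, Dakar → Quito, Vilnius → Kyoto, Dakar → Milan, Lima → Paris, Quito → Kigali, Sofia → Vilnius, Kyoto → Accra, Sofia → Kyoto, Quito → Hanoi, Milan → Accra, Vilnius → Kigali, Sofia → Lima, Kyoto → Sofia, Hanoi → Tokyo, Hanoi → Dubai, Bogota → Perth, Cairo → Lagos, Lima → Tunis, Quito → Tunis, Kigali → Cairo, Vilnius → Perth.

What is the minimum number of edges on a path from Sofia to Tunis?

2

Level 0: Sofia
Level 1: Dakar, Kyoto, Lima, Vilnius
Level 2: Accra, Bern, Bogota, Kigali, Milan, Paris, Perth, Quito, Tunis
Level 3: Cairo, Dubai, Hanoi, Lagos
Level 4: Tokyo
Tunis first appears at level 2.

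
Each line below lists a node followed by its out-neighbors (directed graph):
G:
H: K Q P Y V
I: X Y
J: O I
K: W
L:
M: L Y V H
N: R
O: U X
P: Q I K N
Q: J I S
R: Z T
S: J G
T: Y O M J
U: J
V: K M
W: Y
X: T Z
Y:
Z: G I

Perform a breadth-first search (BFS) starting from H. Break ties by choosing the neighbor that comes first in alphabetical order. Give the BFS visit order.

H → K → P → Q → V → Y → W → I → N → J → S → M → X → R → O → G → L → T → Z → U

Visit H; enqueue K, P, Q, V, Y → queue [K, P, Q, V, Y]
Visit K; enqueue W → queue [P, Q, V, Y, W]
Visit P; enqueue I, N → queue [Q, V, Y, W, I, N]
Visit Q; enqueue J, S → queue [V, Y, W, I, N, J, S]
Visit V; enqueue M → queue [Y, W, I, N, J, S, M]
Visit Y → queue [W, I, N, J, S, M]
Visit W → queue [I, N, J, S, M]
Visit I; enqueue X → queue [N, J, S, M, X]
Visit N; enqueue R → queue [J, S, M, X, R]
Visit J; enqueue O → queue [S, M, X, R, O]
Visit S; enqueue G → queue [M, X, R, O, G]
Visit M; enqueue L → queue [X, R, O, G, L]
Visit X; enqueue T, Z → queue [R, O, G, L, T, Z]
Visit R → queue [O, G, L, T, Z]
Visit O; enqueue U → queue [G, L, T, Z, U]
Visit G → queue [L, T, Z, U]
Visit L → queue [T, Z, U]
Visit T → queue [Z, U]
Visit Z → queue [U]
Visit U → queue []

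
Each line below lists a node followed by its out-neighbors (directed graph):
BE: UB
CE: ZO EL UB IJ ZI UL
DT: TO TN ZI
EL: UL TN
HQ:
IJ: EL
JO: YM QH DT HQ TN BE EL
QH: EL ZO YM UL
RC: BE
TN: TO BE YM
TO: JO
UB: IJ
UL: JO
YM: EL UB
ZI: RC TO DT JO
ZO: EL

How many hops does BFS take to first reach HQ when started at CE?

Level 0: CE
Level 1: EL, IJ, UB, UL, ZI, ZO
Level 2: DT, JO, RC, TN, TO
Level 3: BE, HQ, QH, YM
HQ first appears at level 3.

3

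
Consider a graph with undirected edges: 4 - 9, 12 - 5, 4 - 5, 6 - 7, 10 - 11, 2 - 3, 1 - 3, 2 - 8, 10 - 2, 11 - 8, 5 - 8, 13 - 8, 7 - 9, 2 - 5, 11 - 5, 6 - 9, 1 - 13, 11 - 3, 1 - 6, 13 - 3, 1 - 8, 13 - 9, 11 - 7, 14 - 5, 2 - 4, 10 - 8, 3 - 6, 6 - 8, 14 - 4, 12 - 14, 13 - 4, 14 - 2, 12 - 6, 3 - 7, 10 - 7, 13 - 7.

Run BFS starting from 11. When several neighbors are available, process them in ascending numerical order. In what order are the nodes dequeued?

11 -> 3 -> 5 -> 7 -> 8 -> 10 -> 1 -> 2 -> 6 -> 13 -> 4 -> 12 -> 14 -> 9

Visit 11; enqueue 3, 5, 7, 8, 10 → queue [3, 5, 7, 8, 10]
Visit 3; enqueue 1, 2, 6, 13 → queue [5, 7, 8, 10, 1, 2, 6, 13]
Visit 5; enqueue 4, 12, 14 → queue [7, 8, 10, 1, 2, 6, 13, 4, 12, 14]
Visit 7; enqueue 9 → queue [8, 10, 1, 2, 6, 13, 4, 12, 14, 9]
Visit 8 → queue [10, 1, 2, 6, 13, 4, 12, 14, 9]
Visit 10 → queue [1, 2, 6, 13, 4, 12, 14, 9]
Visit 1 → queue [2, 6, 13, 4, 12, 14, 9]
Visit 2 → queue [6, 13, 4, 12, 14, 9]
Visit 6 → queue [13, 4, 12, 14, 9]
Visit 13 → queue [4, 12, 14, 9]
Visit 4 → queue [12, 14, 9]
Visit 12 → queue [14, 9]
Visit 14 → queue [9]
Visit 9 → queue []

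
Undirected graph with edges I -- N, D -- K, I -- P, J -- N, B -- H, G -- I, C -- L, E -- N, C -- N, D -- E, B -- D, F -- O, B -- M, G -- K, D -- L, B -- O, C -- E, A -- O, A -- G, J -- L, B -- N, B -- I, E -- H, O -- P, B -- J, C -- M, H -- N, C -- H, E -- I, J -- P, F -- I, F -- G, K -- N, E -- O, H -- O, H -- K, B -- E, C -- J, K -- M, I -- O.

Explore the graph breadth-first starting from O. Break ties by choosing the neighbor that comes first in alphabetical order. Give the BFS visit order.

O A B E F H I P G D J M N C K L

Visit O; enqueue A, B, E, F, H, I, P → queue [A, B, E, F, H, I, P]
Visit A; enqueue G → queue [B, E, F, H, I, P, G]
Visit B; enqueue D, J, M, N → queue [E, F, H, I, P, G, D, J, M, N]
Visit E; enqueue C → queue [F, H, I, P, G, D, J, M, N, C]
Visit F → queue [H, I, P, G, D, J, M, N, C]
Visit H; enqueue K → queue [I, P, G, D, J, M, N, C, K]
Visit I → queue [P, G, D, J, M, N, C, K]
Visit P → queue [G, D, J, M, N, C, K]
Visit G → queue [D, J, M, N, C, K]
Visit D; enqueue L → queue [J, M, N, C, K, L]
Visit J → queue [M, N, C, K, L]
Visit M → queue [N, C, K, L]
Visit N → queue [C, K, L]
Visit C → queue [K, L]
Visit K → queue [L]
Visit L → queue []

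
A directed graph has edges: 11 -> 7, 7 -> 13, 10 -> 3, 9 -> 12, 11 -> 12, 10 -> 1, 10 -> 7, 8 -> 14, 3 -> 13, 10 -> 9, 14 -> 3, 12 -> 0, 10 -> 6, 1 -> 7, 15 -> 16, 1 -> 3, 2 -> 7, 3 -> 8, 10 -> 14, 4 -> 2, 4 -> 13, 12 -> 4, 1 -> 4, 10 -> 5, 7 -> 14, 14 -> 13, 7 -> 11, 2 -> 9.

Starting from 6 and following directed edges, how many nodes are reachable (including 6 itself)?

1

BFS from 6 visits: 6
Reachable nodes: 1 of 17 total.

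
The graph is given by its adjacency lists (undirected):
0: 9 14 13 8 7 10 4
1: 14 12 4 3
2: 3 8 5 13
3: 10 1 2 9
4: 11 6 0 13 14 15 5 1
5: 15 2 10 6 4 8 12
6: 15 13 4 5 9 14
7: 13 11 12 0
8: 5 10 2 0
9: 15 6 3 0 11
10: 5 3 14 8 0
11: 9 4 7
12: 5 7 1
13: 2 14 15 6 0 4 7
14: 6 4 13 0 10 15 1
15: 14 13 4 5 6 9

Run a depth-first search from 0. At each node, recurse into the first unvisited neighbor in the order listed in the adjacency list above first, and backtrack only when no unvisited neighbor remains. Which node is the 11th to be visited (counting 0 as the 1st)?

4

Visit 0
0 → 9
9 → 15
15 → 14
14 → 6
6 → 13
13 → 2
2 → 3
3 → 10
10 → 5
5 → 4
4 → 11
11 → 7
7 → 12
12 → 1
5 → 8

Visit order: 0, 9, 15, 14, 6, 13, 2, 3, 10, 5, 4, 11, 7, 12, 1, 8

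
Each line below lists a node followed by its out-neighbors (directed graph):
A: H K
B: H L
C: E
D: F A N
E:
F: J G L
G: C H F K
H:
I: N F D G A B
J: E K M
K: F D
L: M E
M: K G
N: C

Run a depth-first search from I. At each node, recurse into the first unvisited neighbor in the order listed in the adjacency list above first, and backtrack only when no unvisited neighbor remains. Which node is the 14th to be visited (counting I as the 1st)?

Visit I
I → N
N → C
C → E
I → F
F → J
J → K
K → D
D → A
A → H
J → M
M → G
F → L
I → B

Visit order: I, N, C, E, F, J, K, D, A, H, M, G, L, B

B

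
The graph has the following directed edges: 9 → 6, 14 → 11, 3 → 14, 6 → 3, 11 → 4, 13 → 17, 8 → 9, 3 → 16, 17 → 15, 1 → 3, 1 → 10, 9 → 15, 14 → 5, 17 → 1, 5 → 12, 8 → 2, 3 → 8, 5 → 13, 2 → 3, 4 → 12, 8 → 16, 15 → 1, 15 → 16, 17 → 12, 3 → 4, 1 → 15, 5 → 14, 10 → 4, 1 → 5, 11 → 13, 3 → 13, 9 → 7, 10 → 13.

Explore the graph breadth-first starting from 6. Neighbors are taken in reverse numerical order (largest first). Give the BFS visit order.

Visit 6; enqueue 3 → queue [3]
Visit 3; enqueue 16, 14, 13, 8, 4 → queue [16, 14, 13, 8, 4]
Visit 16 → queue [14, 13, 8, 4]
Visit 14; enqueue 11, 5 → queue [13, 8, 4, 11, 5]
Visit 13; enqueue 17 → queue [8, 4, 11, 5, 17]
Visit 8; enqueue 9, 2 → queue [4, 11, 5, 17, 9, 2]
Visit 4; enqueue 12 → queue [11, 5, 17, 9, 2, 12]
Visit 11 → queue [5, 17, 9, 2, 12]
Visit 5 → queue [17, 9, 2, 12]
Visit 17; enqueue 15, 1 → queue [9, 2, 12, 15, 1]
Visit 9; enqueue 7 → queue [2, 12, 15, 1, 7]
Visit 2 → queue [12, 15, 1, 7]
Visit 12 → queue [15, 1, 7]
Visit 15 → queue [1, 7]
Visit 1; enqueue 10 → queue [7, 10]
Visit 7 → queue [10]
Visit 10 → queue []

6 -> 3 -> 16 -> 14 -> 13 -> 8 -> 4 -> 11 -> 5 -> 17 -> 9 -> 2 -> 12 -> 15 -> 1 -> 7 -> 10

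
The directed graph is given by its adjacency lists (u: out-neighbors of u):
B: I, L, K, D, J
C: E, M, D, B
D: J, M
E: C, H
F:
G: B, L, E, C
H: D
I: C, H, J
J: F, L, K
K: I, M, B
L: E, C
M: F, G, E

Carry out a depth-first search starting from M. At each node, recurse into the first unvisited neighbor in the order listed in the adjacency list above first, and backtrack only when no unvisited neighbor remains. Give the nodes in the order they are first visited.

M → F → G → B → I → C → E → H → D → J → L → K

Visit M
M → F
M → G
G → B
B → I
I → C
C → E
E → H
H → D
D → J
J → L
J → K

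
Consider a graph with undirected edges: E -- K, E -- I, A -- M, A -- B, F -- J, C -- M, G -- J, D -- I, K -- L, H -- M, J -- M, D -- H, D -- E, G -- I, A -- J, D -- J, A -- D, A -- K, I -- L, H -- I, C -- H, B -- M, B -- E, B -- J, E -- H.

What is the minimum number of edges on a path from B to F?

Level 0: B
Level 1: A, E, J, M
Level 2: C, D, F, G, H, I, K
Level 3: L
F first appears at level 2.

2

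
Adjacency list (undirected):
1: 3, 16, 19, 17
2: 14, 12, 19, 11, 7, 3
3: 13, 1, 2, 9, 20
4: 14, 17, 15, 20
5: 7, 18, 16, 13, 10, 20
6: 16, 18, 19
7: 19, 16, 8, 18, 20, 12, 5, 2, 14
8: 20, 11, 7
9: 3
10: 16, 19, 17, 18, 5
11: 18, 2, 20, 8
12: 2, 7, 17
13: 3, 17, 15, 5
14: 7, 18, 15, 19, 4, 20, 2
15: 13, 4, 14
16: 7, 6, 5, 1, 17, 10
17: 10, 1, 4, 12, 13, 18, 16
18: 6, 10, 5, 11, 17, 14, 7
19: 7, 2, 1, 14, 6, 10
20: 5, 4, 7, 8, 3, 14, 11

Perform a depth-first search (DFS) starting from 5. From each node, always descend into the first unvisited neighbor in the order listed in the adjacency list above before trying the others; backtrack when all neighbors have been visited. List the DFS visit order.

5, 7, 19, 2, 14, 18, 6, 16, 1, 3, 13, 17, 10, 4, 15, 20, 8, 11, 12, 9

Visit 5
5 → 7
7 → 19
19 → 2
2 → 14
14 → 18
18 → 6
6 → 16
16 → 1
1 → 3
3 → 13
13 → 17
17 → 10
17 → 4
4 → 15
4 → 20
20 → 8
8 → 11
17 → 12
3 → 9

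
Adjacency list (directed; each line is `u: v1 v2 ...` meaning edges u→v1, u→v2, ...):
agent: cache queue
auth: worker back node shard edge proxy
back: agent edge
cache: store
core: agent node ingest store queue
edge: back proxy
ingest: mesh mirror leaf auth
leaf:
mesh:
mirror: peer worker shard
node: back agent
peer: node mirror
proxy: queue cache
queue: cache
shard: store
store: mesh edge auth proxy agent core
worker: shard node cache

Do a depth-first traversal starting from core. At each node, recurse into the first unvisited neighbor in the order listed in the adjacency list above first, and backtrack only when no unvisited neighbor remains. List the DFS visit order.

Visit core
core → agent
agent → cache
cache → store
store → mesh
store → edge
edge → back
edge → proxy
proxy → queue
store → auth
auth → worker
worker → shard
worker → node
core → ingest
ingest → mirror
mirror → peer
ingest → leaf

core -> agent -> cache -> store -> mesh -> edge -> back -> proxy -> queue -> auth -> worker -> shard -> node -> ingest -> mirror -> peer -> leaf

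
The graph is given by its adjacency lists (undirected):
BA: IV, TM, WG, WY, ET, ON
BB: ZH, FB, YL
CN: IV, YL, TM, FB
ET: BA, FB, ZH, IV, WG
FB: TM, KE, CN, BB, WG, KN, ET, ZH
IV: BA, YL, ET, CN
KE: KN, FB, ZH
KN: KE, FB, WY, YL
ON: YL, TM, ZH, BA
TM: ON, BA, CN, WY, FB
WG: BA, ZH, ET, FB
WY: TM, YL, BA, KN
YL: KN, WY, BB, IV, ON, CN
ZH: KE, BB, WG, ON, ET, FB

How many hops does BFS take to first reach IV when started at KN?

Level 0: KN
Level 1: FB, KE, WY, YL
Level 2: BA, BB, CN, ET, IV, ON, TM, WG, ZH
IV first appears at level 2.

2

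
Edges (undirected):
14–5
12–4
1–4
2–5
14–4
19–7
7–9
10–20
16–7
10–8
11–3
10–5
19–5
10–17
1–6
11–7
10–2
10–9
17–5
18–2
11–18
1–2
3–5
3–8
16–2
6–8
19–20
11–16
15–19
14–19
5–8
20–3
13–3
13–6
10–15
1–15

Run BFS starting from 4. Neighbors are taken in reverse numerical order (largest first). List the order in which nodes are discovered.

4 → 14 → 12 → 1 → 19 → 5 → 15 → 6 → 2 → 20 → 7 → 17 → 10 → 8 → 3 → 13 → 18 → 16 → 11 → 9

Visit 4; enqueue 14, 12, 1 → queue [14, 12, 1]
Visit 14; enqueue 19, 5 → queue [12, 1, 19, 5]
Visit 12 → queue [1, 19, 5]
Visit 1; enqueue 15, 6, 2 → queue [19, 5, 15, 6, 2]
Visit 19; enqueue 20, 7 → queue [5, 15, 6, 2, 20, 7]
Visit 5; enqueue 17, 10, 8, 3 → queue [15, 6, 2, 20, 7, 17, 10, 8, 3]
Visit 15 → queue [6, 2, 20, 7, 17, 10, 8, 3]
Visit 6; enqueue 13 → queue [2, 20, 7, 17, 10, 8, 3, 13]
Visit 2; enqueue 18, 16 → queue [20, 7, 17, 10, 8, 3, 13, 18, 16]
Visit 20 → queue [7, 17, 10, 8, 3, 13, 18, 16]
Visit 7; enqueue 11, 9 → queue [17, 10, 8, 3, 13, 18, 16, 11, 9]
Visit 17 → queue [10, 8, 3, 13, 18, 16, 11, 9]
Visit 10 → queue [8, 3, 13, 18, 16, 11, 9]
Visit 8 → queue [3, 13, 18, 16, 11, 9]
Visit 3 → queue [13, 18, 16, 11, 9]
Visit 13 → queue [18, 16, 11, 9]
Visit 18 → queue [16, 11, 9]
Visit 16 → queue [11, 9]
Visit 11 → queue [9]
Visit 9 → queue []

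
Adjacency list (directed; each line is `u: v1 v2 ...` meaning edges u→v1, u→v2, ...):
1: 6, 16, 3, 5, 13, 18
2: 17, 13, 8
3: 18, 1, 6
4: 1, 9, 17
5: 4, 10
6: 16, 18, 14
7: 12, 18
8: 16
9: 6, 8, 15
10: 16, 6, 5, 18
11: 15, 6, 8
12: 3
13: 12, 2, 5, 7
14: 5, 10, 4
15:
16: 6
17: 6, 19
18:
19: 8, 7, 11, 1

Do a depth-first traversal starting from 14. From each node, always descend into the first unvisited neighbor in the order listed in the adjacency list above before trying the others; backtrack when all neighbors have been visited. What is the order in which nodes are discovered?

Visit 14
14 → 5
5 → 4
4 → 1
1 → 6
6 → 16
6 → 18
1 → 3
1 → 13
13 → 12
13 → 2
2 → 17
17 → 19
19 → 8
19 → 7
19 → 11
11 → 15
4 → 9
5 → 10

14 -> 5 -> 4 -> 1 -> 6 -> 16 -> 18 -> 3 -> 13 -> 12 -> 2 -> 17 -> 19 -> 8 -> 7 -> 11 -> 15 -> 9 -> 10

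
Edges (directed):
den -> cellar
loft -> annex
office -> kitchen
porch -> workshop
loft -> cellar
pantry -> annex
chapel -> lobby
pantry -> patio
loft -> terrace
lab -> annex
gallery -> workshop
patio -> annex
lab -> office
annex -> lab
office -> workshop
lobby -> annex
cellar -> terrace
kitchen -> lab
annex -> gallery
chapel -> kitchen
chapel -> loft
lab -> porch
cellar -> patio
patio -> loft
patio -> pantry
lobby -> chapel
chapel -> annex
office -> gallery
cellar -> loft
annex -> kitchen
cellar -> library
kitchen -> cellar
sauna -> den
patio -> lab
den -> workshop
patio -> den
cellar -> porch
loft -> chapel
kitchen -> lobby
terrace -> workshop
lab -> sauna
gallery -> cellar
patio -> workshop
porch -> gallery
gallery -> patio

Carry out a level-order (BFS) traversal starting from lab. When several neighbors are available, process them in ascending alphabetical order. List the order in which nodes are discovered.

lab → annex → office → porch → sauna → gallery → kitchen → workshop → den → cellar → patio → lobby → library → loft → terrace → pantry → chapel

Visit lab; enqueue annex, office, porch, sauna → queue [annex, office, porch, sauna]
Visit annex; enqueue gallery, kitchen → queue [office, porch, sauna, gallery, kitchen]
Visit office; enqueue workshop → queue [porch, sauna, gallery, kitchen, workshop]
Visit porch → queue [sauna, gallery, kitchen, workshop]
Visit sauna; enqueue den → queue [gallery, kitchen, workshop, den]
Visit gallery; enqueue cellar, patio → queue [kitchen, workshop, den, cellar, patio]
Visit kitchen; enqueue lobby → queue [workshop, den, cellar, patio, lobby]
Visit workshop → queue [den, cellar, patio, lobby]
Visit den → queue [cellar, patio, lobby]
Visit cellar; enqueue library, loft, terrace → queue [patio, lobby, library, loft, terrace]
Visit patio; enqueue pantry → queue [lobby, library, loft, terrace, pantry]
Visit lobby; enqueue chapel → queue [library, loft, terrace, pantry, chapel]
Visit library → queue [loft, terrace, pantry, chapel]
Visit loft → queue [terrace, pantry, chapel]
Visit terrace → queue [pantry, chapel]
Visit pantry → queue [chapel]
Visit chapel → queue []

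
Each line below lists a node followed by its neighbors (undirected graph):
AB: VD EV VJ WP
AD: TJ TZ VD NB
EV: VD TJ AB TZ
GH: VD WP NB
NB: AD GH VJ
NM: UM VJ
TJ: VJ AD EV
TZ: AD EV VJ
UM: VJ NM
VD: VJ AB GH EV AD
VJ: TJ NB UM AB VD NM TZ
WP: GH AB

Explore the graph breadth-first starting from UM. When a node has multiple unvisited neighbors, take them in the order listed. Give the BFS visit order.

UM → VJ → NM → TJ → NB → AB → VD → TZ → AD → EV → GH → WP

Visit UM; enqueue VJ, NM → queue [VJ, NM]
Visit VJ; enqueue TJ, NB, AB, VD, TZ → queue [NM, TJ, NB, AB, VD, TZ]
Visit NM → queue [TJ, NB, AB, VD, TZ]
Visit TJ; enqueue AD, EV → queue [NB, AB, VD, TZ, AD, EV]
Visit NB; enqueue GH → queue [AB, VD, TZ, AD, EV, GH]
Visit AB; enqueue WP → queue [VD, TZ, AD, EV, GH, WP]
Visit VD → queue [TZ, AD, EV, GH, WP]
Visit TZ → queue [AD, EV, GH, WP]
Visit AD → queue [EV, GH, WP]
Visit EV → queue [GH, WP]
Visit GH → queue [WP]
Visit WP → queue []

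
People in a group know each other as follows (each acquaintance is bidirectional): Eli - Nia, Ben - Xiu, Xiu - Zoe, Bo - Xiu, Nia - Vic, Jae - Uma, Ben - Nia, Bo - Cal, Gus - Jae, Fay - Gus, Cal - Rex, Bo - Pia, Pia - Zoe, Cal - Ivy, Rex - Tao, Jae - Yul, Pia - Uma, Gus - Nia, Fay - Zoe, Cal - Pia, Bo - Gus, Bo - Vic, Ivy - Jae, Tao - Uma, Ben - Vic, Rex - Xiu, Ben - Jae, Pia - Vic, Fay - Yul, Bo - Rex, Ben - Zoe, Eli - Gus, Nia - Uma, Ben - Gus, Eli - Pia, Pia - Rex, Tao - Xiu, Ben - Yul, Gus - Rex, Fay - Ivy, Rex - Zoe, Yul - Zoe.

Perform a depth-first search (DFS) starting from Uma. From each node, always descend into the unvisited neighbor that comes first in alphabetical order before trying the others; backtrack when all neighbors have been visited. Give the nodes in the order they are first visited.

Uma Jae Ben Gus Bo Cal Ivy Fay Yul Zoe Pia Eli Nia Vic Rex Tao Xiu

Visit Uma
Uma → Jae
Jae → Ben
Ben → Gus
Gus → Bo
Bo → Cal
Cal → Ivy
Ivy → Fay
Fay → Yul
Yul → Zoe
Zoe → Pia
Pia → Eli
Eli → Nia
Nia → Vic
Pia → Rex
Rex → Tao
Tao → Xiu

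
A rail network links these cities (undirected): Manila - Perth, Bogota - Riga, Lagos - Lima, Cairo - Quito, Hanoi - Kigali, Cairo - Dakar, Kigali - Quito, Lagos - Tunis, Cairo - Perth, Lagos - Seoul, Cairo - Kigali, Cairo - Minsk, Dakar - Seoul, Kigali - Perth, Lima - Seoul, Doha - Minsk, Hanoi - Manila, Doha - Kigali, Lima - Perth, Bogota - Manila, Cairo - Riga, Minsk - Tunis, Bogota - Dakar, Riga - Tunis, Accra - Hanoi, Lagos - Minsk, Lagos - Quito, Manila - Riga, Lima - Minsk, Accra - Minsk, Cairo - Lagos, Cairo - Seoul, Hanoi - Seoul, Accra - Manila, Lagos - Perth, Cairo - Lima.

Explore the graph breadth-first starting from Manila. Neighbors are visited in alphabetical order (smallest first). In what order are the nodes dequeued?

Visit Manila; enqueue Accra, Bogota, Hanoi, Perth, Riga → queue [Accra, Bogota, Hanoi, Perth, Riga]
Visit Accra; enqueue Minsk → queue [Bogota, Hanoi, Perth, Riga, Minsk]
Visit Bogota; enqueue Dakar → queue [Hanoi, Perth, Riga, Minsk, Dakar]
Visit Hanoi; enqueue Kigali, Seoul → queue [Perth, Riga, Minsk, Dakar, Kigali, Seoul]
Visit Perth; enqueue Cairo, Lagos, Lima → queue [Riga, Minsk, Dakar, Kigali, Seoul, Cairo, Lagos, Lima]
Visit Riga; enqueue Tunis → queue [Minsk, Dakar, Kigali, Seoul, Cairo, Lagos, Lima, Tunis]
Visit Minsk; enqueue Doha → queue [Dakar, Kigali, Seoul, Cairo, Lagos, Lima, Tunis, Doha]
Visit Dakar → queue [Kigali, Seoul, Cairo, Lagos, Lima, Tunis, Doha]
Visit Kigali; enqueue Quito → queue [Seoul, Cairo, Lagos, Lima, Tunis, Doha, Quito]
Visit Seoul → queue [Cairo, Lagos, Lima, Tunis, Doha, Quito]
Visit Cairo → queue [Lagos, Lima, Tunis, Doha, Quito]
Visit Lagos → queue [Lima, Tunis, Doha, Quito]
Visit Lima → queue [Tunis, Doha, Quito]
Visit Tunis → queue [Doha, Quito]
Visit Doha → queue [Quito]
Visit Quito → queue []

Manila -> Accra -> Bogota -> Hanoi -> Perth -> Riga -> Minsk -> Dakar -> Kigali -> Seoul -> Cairo -> Lagos -> Lima -> Tunis -> Doha -> Quito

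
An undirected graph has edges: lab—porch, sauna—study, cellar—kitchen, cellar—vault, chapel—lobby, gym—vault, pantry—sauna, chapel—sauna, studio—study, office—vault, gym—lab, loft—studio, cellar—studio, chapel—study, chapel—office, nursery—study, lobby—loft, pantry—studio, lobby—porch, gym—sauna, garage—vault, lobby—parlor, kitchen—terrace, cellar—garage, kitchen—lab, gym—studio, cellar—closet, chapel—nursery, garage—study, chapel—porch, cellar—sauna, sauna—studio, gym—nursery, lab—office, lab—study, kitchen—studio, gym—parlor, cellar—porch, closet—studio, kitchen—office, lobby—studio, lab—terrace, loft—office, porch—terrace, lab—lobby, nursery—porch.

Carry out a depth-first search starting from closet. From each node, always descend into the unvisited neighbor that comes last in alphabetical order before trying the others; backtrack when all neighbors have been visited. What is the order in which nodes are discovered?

Visit closet
closet → studio
studio → study
study → sauna
sauna → pantry
sauna → gym
gym → vault
vault → office
office → loft
loft → lobby
lobby → porch
porch → terrace
terrace → lab
lab → kitchen
kitchen → cellar
cellar → garage
porch → nursery
nursery → chapel
lobby → parlor

closet, studio, study, sauna, pantry, gym, vault, office, loft, lobby, porch, terrace, lab, kitchen, cellar, garage, nursery, chapel, parlor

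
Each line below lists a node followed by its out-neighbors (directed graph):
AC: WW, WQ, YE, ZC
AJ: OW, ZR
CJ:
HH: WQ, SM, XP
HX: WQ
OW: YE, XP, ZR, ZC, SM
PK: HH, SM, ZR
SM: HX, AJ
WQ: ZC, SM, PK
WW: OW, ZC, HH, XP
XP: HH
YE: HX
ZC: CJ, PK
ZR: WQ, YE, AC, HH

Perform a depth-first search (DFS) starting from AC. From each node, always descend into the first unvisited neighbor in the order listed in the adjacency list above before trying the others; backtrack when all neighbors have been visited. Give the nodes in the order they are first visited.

AC → WW → OW → YE → HX → WQ → ZC → CJ → PK → HH → SM → AJ → ZR → XP

Visit AC
AC → WW
WW → OW
OW → YE
YE → HX
HX → WQ
WQ → ZC
ZC → CJ
ZC → PK
PK → HH
HH → SM
SM → AJ
AJ → ZR
HH → XP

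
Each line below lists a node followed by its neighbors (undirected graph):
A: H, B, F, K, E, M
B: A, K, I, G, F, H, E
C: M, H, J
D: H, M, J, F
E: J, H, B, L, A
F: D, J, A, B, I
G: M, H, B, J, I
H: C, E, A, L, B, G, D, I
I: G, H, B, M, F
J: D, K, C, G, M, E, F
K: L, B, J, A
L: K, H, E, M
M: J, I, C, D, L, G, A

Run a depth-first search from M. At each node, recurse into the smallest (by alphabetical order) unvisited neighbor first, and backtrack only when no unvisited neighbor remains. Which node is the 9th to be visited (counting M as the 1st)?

F

Visit M
M → A
A → B
B → E
E → H
H → C
C → J
J → D
D → F
F → I
I → G
J → K
K → L

Visit order: M, A, B, E, H, C, J, D, F, I, G, K, L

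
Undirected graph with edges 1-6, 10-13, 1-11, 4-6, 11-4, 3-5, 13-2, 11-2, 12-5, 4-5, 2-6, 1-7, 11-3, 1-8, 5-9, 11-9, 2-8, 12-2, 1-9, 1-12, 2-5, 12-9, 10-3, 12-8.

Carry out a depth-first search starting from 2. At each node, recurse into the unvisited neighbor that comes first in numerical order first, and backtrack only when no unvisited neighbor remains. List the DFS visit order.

Visit 2
2 → 5
5 → 3
3 → 10
10 → 13
3 → 11
11 → 1
1 → 6
6 → 4
1 → 7
1 → 8
8 → 12
12 → 9

2 -> 5 -> 3 -> 10 -> 13 -> 11 -> 1 -> 6 -> 4 -> 7 -> 8 -> 12 -> 9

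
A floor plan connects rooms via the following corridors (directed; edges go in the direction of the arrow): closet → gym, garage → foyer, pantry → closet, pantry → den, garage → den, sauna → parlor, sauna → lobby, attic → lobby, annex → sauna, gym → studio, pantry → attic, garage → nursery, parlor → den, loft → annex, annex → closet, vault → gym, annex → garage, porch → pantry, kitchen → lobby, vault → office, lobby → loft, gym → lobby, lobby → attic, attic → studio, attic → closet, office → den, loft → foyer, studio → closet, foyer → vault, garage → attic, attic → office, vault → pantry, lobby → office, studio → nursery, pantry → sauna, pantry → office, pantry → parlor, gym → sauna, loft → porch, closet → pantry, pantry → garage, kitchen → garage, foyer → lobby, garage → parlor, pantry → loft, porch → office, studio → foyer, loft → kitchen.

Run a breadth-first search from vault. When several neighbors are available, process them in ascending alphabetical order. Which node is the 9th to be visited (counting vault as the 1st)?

Visit vault; enqueue gym, office, pantry → queue [gym, office, pantry]
Visit gym; enqueue lobby, sauna, studio → queue [office, pantry, lobby, sauna, studio]
Visit office; enqueue den → queue [pantry, lobby, sauna, studio, den]
Visit pantry; enqueue attic, closet, garage, loft, parlor → queue [lobby, sauna, studio, den, attic, closet, garage, loft, parlor]
Visit lobby → queue [sauna, studio, den, attic, closet, garage, loft, parlor]
Visit sauna → queue [studio, den, attic, closet, garage, loft, parlor]
Visit studio; enqueue foyer, nursery → queue [den, attic, closet, garage, loft, parlor, foyer, nursery]
Visit den → queue [attic, closet, garage, loft, parlor, foyer, nursery]
Visit attic → queue [closet, garage, loft, parlor, foyer, nursery]
Visit closet → queue [garage, loft, parlor, foyer, nursery]
Visit garage → queue [loft, parlor, foyer, nursery]
Visit loft; enqueue annex, kitchen, porch → queue [parlor, foyer, nursery, annex, kitchen, porch]
Visit parlor → queue [foyer, nursery, annex, kitchen, porch]
Visit foyer → queue [nursery, annex, kitchen, porch]
Visit nursery → queue [annex, kitchen, porch]
Visit annex → queue [kitchen, porch]
Visit kitchen → queue [porch]
Visit porch → queue []

Visit order: vault, gym, office, pantry, lobby, sauna, studio, den, attic, closet, garage, loft, parlor, foyer, nursery, annex, kitchen, porch

attic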